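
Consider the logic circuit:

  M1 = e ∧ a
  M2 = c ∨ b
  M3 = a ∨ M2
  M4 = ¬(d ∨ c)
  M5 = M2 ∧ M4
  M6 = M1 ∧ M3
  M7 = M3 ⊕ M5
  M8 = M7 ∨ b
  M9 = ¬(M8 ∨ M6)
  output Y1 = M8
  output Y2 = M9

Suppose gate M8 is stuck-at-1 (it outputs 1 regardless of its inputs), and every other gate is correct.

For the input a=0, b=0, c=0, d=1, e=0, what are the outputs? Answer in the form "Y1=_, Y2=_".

Y1=1, Y2=0

Propagate with M8 forced: M1=0, M2=0, M3=0, M4=0, M5=0, M6=0, M7=0, M8=1 [stuck-at-1], M9=0.
So the outputs are Y1=1, Y2=0. (Without the fault they would be Y1=0, Y2=1.)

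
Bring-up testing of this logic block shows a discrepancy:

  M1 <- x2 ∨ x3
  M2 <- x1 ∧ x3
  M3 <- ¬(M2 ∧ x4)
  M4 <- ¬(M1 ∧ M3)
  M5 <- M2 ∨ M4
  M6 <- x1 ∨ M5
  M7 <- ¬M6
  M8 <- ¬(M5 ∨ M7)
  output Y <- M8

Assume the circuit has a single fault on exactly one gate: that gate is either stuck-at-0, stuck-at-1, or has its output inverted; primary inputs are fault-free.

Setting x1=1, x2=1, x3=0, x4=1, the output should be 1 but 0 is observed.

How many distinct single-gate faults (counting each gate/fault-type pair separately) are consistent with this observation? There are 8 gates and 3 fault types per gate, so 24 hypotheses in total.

16

Fault-free: M1=1, M2=0, M3=1, M4=0, M5=0, M6=1, M7=0, M8=1 → 1. Observed 0.
  M1: stuck-at-0, inverted output ✓; others ✗
  M2: stuck-at-1, inverted output ✓; others ✗
  M3: stuck-at-0, inverted output ✓; others ✗
  M4: stuck-at-1, inverted output ✓; others ✗
  M5: stuck-at-1, inverted output ✓; others ✗
  M6: stuck-at-0, inverted output ✓; others ✗
  M7: stuck-at-1, inverted output ✓; others ✗
  M8: stuck-at-0, inverted output ✓; others ✗
Consistent faults: {M1 stuck-at-0, M1 inverted output, M2 stuck-at-1, M2 inverted output, M3 stuck-at-0, M3 inverted output, M4 stuck-at-1, M4 inverted output, M5 stuck-at-1, M5 inverted output, M6 stuck-at-0, M6 inverted output, M7 stuck-at-1, M7 inverted output, M8 stuck-at-0, M8 inverted output} — 16 in all.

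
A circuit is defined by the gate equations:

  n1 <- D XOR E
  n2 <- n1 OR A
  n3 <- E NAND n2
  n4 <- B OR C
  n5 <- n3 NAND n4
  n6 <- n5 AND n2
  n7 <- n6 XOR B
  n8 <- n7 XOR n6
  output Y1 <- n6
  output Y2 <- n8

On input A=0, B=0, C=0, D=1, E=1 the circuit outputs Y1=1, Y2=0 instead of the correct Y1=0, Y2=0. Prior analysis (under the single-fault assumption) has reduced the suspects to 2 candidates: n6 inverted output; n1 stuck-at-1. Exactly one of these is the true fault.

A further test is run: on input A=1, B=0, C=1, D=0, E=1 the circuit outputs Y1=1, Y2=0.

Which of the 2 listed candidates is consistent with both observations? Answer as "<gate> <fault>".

Evaluate each candidate on input A=1, B=0, C=1, D=0, E=1:
  n6 inverted output: n1=1, n2=1, n3=0, n4=1, n5=1, n6=0 [inverted output], n7=0, n8=0 → Y1=0, Y2=0 — eliminated
  n1 stuck-at-1: n1=1 [stuck-at-1], n2=1, n3=0, n4=1, n5=1, n6=1, n7=1, n8=0 → Y1=1, Y2=0 — matches
Only n1 stuck-at-1 reproduces the observed Y1=1, Y2=0.

n1 stuck-at-1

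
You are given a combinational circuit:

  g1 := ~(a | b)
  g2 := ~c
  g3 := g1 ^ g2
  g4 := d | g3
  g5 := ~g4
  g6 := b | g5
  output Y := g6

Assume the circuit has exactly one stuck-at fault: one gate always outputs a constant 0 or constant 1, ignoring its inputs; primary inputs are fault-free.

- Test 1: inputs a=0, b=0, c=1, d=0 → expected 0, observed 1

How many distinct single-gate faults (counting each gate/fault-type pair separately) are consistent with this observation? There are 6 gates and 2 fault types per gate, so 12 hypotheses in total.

6

Fault-free: g1=1, g2=0, g3=1, g4=1, g5=0, g6=0 → 0. Observed 1.
  g1 stuck-at-0: output 1 ✓
  g1 stuck-at-1: output 0 ✗
  g2 stuck-at-0: output 0 ✗
  g2 stuck-at-1: output 1 ✓
  g3 stuck-at-0: output 1 ✓
  g3 stuck-at-1: output 0 ✗
  g4 stuck-at-0: output 1 ✓
  g4 stuck-at-1: output 0 ✗
  g5 stuck-at-0: output 0 ✗
  g5 stuck-at-1: output 1 ✓
  g6 stuck-at-0: output 0 ✗
  g6 stuck-at-1: output 1 ✓
Consistent faults: {g1 stuck-at-0, g2 stuck-at-1, g3 stuck-at-0, g4 stuck-at-0, g5 stuck-at-1, g6 stuck-at-1} — 6 in all.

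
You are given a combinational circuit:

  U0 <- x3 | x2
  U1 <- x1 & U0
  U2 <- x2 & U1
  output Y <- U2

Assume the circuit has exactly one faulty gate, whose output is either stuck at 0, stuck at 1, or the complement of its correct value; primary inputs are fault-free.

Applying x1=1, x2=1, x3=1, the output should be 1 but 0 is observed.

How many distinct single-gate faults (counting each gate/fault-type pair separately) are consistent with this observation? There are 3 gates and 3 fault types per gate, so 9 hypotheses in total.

Fault-free: U0=1, U1=1, U2=1 → 1. Observed 0.
  U0 stuck-at-0: output 0 ✓
  U0 stuck-at-1: output 1 ✗
  U0 inverted output: output 0 ✓
  U1 stuck-at-0: output 0 ✓
  U1 stuck-at-1: output 1 ✗
  U1 inverted output: output 0 ✓
  U2 stuck-at-0: output 0 ✓
  U2 stuck-at-1: output 1 ✗
  U2 inverted output: output 0 ✓
Consistent faults: {U0 stuck-at-0, U0 inverted output, U1 stuck-at-0, U1 inverted output, U2 stuck-at-0, U2 inverted output} — 6 in all.

6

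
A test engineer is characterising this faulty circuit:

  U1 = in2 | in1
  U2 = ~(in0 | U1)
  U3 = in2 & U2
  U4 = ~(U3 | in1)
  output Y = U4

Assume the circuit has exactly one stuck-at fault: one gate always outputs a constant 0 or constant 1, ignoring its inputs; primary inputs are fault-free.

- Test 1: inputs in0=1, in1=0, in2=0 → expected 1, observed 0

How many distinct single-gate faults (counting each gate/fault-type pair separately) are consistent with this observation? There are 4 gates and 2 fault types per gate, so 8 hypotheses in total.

Fault-free: U1=0, U2=0, U3=0, U4=1 → 1. Observed 0.
  U1 stuck-at-0: output 1 ✗
  U1 stuck-at-1: output 1 ✗
  U2 stuck-at-0: output 1 ✗
  U2 stuck-at-1: output 1 ✗
  U3 stuck-at-0: output 1 ✗
  U3 stuck-at-1: output 0 ✓
  U4 stuck-at-0: output 0 ✓
  U4 stuck-at-1: output 1 ✗
Consistent faults: {U3 stuck-at-1, U4 stuck-at-0} — 2 in all.

2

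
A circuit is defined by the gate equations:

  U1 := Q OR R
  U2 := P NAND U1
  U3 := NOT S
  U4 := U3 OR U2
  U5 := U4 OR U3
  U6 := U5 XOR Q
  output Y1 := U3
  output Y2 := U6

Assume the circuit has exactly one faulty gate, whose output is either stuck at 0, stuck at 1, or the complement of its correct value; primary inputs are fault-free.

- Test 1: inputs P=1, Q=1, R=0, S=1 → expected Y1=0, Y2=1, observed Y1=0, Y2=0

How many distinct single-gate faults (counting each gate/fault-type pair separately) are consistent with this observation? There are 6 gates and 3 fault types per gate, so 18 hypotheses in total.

10

Fault-free: U1=1, U2=0, U3=0, U4=0, U5=0, U6=1 → Y1=0, Y2=1. Observed Y1=0, Y2=0.
  U1: stuck-at-0, inverted output ✓; others ✗
  U2: stuck-at-1, inverted output ✓; others ✗
  U3: none of the 3 fault types match ✗
  U4: stuck-at-1, inverted output ✓; others ✗
  U5: stuck-at-1, inverted output ✓; others ✗
  U6: stuck-at-0, inverted output ✓; others ✗
Consistent faults: {U1 stuck-at-0, U1 inverted output, U2 stuck-at-1, U2 inverted output, U4 stuck-at-1, U4 inverted output, U5 stuck-at-1, U5 inverted output, U6 stuck-at-0, U6 inverted output} — 10 in all.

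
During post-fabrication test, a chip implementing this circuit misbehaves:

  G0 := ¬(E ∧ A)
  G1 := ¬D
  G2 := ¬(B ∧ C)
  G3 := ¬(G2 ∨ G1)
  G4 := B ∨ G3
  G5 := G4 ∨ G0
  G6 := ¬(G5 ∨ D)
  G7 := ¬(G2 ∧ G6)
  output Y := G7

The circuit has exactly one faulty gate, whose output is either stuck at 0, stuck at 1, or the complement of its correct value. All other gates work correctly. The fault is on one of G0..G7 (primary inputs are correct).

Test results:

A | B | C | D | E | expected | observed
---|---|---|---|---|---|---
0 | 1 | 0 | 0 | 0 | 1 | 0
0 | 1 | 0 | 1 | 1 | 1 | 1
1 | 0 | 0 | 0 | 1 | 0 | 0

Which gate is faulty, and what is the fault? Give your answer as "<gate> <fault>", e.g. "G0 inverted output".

G5 stuck-at-0

Fault-free values for test 1 (A=0, B=1, C=0, D=0, E=0): G0=1, G1=1, G2=1, G3=0, G4=1, G5=1, G6=0, G7=1, giving Y=1. Observed 0.
Test 1: faults giving observed 0 are {G5 stuck-at-0, G5 inverted output, G6 stuck-at-1, G6 inverted output, G7 stuck-at-0, G7 inverted output}.
Test 2 (A=0, B=1, C=0, D=1, E=1): fault-free G0=1, G1=0, G2=1, G3=0, G4=1, G5=1, G6=0, G7=1 → 1; observed 1. Eliminates G6 stuck-at-1, G6 inverted output, G7 stuck-at-0, G7 inverted output.
Test 3 (A=1, B=0, C=0, D=0, E=1): fault-free G0=0, G1=1, G2=1, G3=0, G4=0, G5=0, G6=1, G7=0 → 0; observed 0. Eliminates G5 inverted output.
Only G5 stuck-at-0 is consistent with every test.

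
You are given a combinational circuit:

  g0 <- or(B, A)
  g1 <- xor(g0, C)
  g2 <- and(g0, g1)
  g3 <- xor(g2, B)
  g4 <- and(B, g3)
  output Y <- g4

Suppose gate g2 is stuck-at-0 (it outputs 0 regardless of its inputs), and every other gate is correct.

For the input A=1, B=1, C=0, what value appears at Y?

Propagate with g2 forced: g0=1, g1=1, g2=0 [stuck-at-0], g3=1, g4=1.
So Y = 1. (Without the fault it would be 0.)

1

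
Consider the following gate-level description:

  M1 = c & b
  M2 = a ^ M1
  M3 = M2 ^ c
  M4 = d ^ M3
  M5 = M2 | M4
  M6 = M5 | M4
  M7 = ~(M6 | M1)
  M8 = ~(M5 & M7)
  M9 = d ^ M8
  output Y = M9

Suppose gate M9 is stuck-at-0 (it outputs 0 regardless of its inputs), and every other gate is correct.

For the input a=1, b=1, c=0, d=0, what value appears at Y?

Propagate with M9 forced: M1=0, M2=1, M3=1, M4=1, M5=1, M6=1, M7=0, M8=1, M9=0 [stuck-at-0].
So Y = 0. (Without the fault it would be 1.)

0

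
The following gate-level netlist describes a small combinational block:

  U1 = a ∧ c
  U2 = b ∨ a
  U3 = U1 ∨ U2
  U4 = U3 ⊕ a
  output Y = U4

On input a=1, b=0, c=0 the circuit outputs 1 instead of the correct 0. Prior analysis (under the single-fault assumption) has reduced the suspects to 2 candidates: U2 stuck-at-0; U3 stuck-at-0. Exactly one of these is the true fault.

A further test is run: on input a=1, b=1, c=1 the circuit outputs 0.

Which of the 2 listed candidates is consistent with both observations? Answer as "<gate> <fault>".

Evaluate each candidate on input a=1, b=1, c=1:
  U2 stuck-at-0: U1=1, U2=0 [stuck-at-0], U3=1, U4=0 → 0 — matches
  U3 stuck-at-0: U1=1, U2=1, U3=0 [stuck-at-0], U4=1 → 1 — eliminated
Only U2 stuck-at-0 reproduces the observed 0.

U2 stuck-at-0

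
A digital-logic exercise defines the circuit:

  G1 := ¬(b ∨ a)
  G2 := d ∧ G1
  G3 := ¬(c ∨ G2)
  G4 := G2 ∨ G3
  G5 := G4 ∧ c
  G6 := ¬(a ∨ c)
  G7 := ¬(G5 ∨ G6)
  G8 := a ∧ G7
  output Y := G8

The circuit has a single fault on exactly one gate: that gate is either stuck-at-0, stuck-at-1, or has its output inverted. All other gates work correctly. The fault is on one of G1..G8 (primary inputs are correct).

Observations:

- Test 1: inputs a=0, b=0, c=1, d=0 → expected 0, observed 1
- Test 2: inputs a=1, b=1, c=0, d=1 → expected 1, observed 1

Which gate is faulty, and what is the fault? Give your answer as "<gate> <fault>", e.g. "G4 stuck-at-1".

Fault-free values for test 1 (a=0, b=0, c=1, d=0): G1=1, G2=0, G3=0, G4=0, G5=0, G6=0, G7=1, G8=0, giving Y=0. Observed 1.
Test 1: faults giving observed 1 are {G8 stuck-at-1, G8 inverted output}.
Test 2 (a=1, b=1, c=0, d=1): fault-free G1=0, G2=0, G3=1, G4=1, G5=0, G6=0, G7=1, G8=1 → 1; observed 1. Eliminates G8 inverted output.
Only G8 stuck-at-1 is consistent with every test.

G8 stuck-at-1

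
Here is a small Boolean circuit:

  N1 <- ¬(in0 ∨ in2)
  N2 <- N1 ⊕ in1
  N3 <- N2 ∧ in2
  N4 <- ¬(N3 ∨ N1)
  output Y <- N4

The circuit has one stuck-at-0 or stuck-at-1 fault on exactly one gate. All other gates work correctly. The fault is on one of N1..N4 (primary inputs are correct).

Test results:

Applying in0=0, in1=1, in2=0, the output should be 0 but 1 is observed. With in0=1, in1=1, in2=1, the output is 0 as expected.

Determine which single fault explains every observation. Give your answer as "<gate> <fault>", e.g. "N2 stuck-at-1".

N1 stuck-at-0

Fault-free values for test 1 (in0=0, in1=1, in2=0): N1=1, N2=0, N3=0, N4=0, giving Y=0. Observed 1.
Test 1: faults giving observed 1 are {N1 stuck-at-0, N4 stuck-at-1}.
Test 2 (in0=1, in1=1, in2=1): fault-free N1=0, N2=1, N3=1, N4=0 → 0; observed 0. Eliminates N4 stuck-at-1.
Only N1 stuck-at-0 is consistent with every test.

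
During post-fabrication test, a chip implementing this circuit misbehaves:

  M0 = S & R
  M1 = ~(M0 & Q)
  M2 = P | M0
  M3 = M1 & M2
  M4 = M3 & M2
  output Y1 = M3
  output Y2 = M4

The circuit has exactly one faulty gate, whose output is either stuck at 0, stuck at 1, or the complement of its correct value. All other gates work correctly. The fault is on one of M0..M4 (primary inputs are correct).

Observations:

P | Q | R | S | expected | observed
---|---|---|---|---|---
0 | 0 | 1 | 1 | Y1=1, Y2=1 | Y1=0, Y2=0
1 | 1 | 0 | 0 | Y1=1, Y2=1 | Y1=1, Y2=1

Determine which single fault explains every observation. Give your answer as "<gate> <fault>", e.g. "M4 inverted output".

M0 stuck-at-0

Fault-free values for test 1 (P=0, Q=0, R=1, S=1): M0=1, M1=1, M2=1, M3=1, M4=1, giving Y1=1, Y2=1. Observed Y1=0, Y2=0.
Test 1: faults giving observed Y1=0, Y2=0 are {M0 stuck-at-0, M0 inverted output, M1 stuck-at-0, M1 inverted output, M2 stuck-at-0, M2 inverted output, M3 stuck-at-0, M3 inverted output}.
Test 2 (P=1, Q=1, R=0, S=0): fault-free M0=0, M1=1, M2=1, M3=1, M4=1 → Y1=1, Y2=1; observed Y1=1, Y2=1. Eliminates M0 inverted output, M1 stuck-at-0, M1 inverted output, M2 stuck-at-0, M2 inverted output, M3 stuck-at-0, M3 inverted output.
Only M0 stuck-at-0 is consistent with every test.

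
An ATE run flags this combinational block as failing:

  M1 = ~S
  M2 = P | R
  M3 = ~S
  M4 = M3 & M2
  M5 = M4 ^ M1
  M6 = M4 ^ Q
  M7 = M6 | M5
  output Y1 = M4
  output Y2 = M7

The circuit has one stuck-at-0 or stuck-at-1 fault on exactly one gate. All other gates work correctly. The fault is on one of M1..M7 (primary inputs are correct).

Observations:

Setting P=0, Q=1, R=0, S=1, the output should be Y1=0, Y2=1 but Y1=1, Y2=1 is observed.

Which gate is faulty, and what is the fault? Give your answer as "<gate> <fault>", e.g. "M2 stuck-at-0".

M4 stuck-at-1

Fault-free values for test 1 (P=0, Q=1, R=0, S=1): M1=0, M2=0, M3=0, M4=0, M5=0, M6=1, M7=1, giving Y1=0, Y2=1. Observed Y1=1, Y2=1.
Test 1: faults giving observed Y1=1, Y2=1 are {M4 stuck-at-1}.
Only M4 stuck-at-1 is consistent with every test.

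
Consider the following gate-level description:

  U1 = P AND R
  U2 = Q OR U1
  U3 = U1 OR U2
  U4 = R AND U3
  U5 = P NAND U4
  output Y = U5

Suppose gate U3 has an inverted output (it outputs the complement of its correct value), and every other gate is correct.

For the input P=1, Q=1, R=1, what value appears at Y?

1

Propagate with U3 forced: U1=1, U2=1, U3=0 [inverted output], U4=0, U5=1.
So Y = 1. (Without the fault it would be 0.)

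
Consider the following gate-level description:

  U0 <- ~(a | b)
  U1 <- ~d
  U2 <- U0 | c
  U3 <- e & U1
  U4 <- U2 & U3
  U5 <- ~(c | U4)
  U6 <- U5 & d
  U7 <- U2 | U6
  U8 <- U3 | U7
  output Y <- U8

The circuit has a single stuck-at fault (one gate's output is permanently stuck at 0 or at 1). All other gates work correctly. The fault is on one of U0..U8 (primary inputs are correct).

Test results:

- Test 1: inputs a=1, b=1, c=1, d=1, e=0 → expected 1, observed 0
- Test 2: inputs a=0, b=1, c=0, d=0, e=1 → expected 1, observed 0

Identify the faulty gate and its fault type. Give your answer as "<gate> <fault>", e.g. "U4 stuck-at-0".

Fault-free values for test 1 (a=1, b=1, c=1, d=1, e=0): U0=0, U1=0, U2=1, U3=0, U4=0, U5=0, U6=0, U7=1, U8=1, giving Y=1. Observed 0.
Test 1: faults giving observed 0 are {U2 stuck-at-0, U7 stuck-at-0, U8 stuck-at-0}.
Test 2 (a=0, b=1, c=0, d=0, e=1): fault-free U0=0, U1=1, U2=0, U3=1, U4=0, U5=1, U6=0, U7=0, U8=1 → 1; observed 0. Eliminates U2 stuck-at-0, U7 stuck-at-0.
Only U8 stuck-at-0 is consistent with every test.

U8 stuck-at-0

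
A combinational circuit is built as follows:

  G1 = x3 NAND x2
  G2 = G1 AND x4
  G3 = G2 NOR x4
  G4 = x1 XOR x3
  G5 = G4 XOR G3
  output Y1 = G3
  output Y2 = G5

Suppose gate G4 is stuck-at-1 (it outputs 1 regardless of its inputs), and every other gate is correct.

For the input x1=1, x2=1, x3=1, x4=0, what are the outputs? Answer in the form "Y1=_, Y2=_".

Y1=1, Y2=0

Propagate with G4 forced: G1=0, G2=0, G3=1, G4=1 [stuck-at-1], G5=0.
So the outputs are Y1=1, Y2=0. (Without the fault they would be Y1=1, Y2=1.)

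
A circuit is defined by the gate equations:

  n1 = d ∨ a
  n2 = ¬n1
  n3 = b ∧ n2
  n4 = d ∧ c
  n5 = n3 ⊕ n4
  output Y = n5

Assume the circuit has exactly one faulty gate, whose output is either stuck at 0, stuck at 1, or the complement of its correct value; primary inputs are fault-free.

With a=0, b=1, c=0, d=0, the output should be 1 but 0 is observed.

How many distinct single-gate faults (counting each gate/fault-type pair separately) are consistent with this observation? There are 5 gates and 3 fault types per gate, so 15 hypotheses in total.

Fault-free: n1=0, n2=1, n3=1, n4=0, n5=1 → 1. Observed 0.
  n1: stuck-at-1, inverted output ✓; others ✗
  n2: stuck-at-0, inverted output ✓; others ✗
  n3: stuck-at-0, inverted output ✓; others ✗
  n4: stuck-at-1, inverted output ✓; others ✗
  n5: stuck-at-0, inverted output ✓; others ✗
Consistent faults: {n1 stuck-at-1, n1 inverted output, n2 stuck-at-0, n2 inverted output, n3 stuck-at-0, n3 inverted output, n4 stuck-at-1, n4 inverted output, n5 stuck-at-0, n5 inverted output} — 10 in all.

10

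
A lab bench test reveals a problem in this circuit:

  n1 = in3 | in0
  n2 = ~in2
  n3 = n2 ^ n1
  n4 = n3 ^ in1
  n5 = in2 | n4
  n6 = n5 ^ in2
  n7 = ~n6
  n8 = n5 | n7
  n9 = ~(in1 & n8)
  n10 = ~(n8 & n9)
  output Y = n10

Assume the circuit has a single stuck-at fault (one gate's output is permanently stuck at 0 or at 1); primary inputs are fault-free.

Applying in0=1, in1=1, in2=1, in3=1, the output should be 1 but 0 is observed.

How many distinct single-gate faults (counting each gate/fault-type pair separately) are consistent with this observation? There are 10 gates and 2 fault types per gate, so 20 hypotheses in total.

Fault-free: n1=1, n2=0, n3=1, n4=0, n5=1, n6=0, n7=1, n8=1, n9=0, n10=1 → 1. Observed 0.
  n1: none of the 2 fault types match ✗
  n2: none of the 2 fault types match ✗
  n3: none of the 2 fault types match ✗
  n4: none of the 2 fault types match ✗
  n5: none of the 2 fault types match ✗
  n6: none of the 2 fault types match ✗
  n7: none of the 2 fault types match ✗
  n8: none of the 2 fault types match ✗
  n9: stuck-at-1 ✓; others ✗
  n10: stuck-at-0 ✓; others ✗
Consistent faults: {n9 stuck-at-1, n10 stuck-at-0} — 2 in all.

2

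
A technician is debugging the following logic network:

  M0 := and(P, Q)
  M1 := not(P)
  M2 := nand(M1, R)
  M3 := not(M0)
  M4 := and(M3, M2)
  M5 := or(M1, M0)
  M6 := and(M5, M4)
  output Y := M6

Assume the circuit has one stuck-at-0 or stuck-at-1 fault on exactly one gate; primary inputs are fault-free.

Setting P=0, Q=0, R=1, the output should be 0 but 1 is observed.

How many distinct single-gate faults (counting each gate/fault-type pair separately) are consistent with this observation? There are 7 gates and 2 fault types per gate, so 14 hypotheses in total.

3

Fault-free: M0=0, M1=1, M2=0, M3=1, M4=0, M5=1, M6=0 → 0. Observed 1.
  M0 stuck-at-0: output 0 ✗
  M0 stuck-at-1: output 0 ✗
  M1 stuck-at-0: output 0 ✗
  M1 stuck-at-1: output 0 ✗
  M2 stuck-at-0: output 0 ✗
  M2 stuck-at-1: output 1 ✓
  M3 stuck-at-0: output 0 ✗
  M3 stuck-at-1: output 0 ✗
  M4 stuck-at-0: output 0 ✗
  M4 stuck-at-1: output 1 ✓
  M5 stuck-at-0: output 0 ✗
  M5 stuck-at-1: output 0 ✗
  M6 stuck-at-0: output 0 ✗
  M6 stuck-at-1: output 1 ✓
Consistent faults: {M2 stuck-at-1, M4 stuck-at-1, M6 stuck-at-1} — 3 in all.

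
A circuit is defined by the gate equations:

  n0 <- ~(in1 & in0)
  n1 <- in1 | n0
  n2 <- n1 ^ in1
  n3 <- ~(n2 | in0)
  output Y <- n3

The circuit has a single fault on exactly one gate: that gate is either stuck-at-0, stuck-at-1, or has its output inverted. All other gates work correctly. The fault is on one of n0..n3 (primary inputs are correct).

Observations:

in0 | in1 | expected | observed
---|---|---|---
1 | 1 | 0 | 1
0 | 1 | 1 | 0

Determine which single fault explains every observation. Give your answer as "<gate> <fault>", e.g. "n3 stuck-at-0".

Fault-free values for test 1 (in0=1, in1=1): n0=0, n1=1, n2=0, n3=0, giving Y=0. Observed 1.
Test 1: faults giving observed 1 are {n3 stuck-at-1, n3 inverted output}.
Test 2 (in0=0, in1=1): fault-free n0=1, n1=1, n2=0, n3=1 → 1; observed 0. Eliminates n3 stuck-at-1.
Only n3 inverted output is consistent with every test.

n3 inverted output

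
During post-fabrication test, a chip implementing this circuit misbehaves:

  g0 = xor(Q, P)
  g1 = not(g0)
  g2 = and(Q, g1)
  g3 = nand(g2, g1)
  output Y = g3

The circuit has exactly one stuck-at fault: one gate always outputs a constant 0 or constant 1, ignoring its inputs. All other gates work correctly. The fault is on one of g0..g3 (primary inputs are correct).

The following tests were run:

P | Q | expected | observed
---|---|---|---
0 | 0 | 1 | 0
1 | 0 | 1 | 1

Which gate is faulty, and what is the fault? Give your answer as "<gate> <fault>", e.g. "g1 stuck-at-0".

Fault-free values for test 1 (P=0, Q=0): g0=0, g1=1, g2=0, g3=1, giving Y=1. Observed 0.
Test 1: faults giving observed 0 are {g2 stuck-at-1, g3 stuck-at-0}.
Test 2 (P=1, Q=0): fault-free g0=1, g1=0, g2=0, g3=1 → 1; observed 1. Eliminates g3 stuck-at-0.
Only g2 stuck-at-1 is consistent with every test.

g2 stuck-at-1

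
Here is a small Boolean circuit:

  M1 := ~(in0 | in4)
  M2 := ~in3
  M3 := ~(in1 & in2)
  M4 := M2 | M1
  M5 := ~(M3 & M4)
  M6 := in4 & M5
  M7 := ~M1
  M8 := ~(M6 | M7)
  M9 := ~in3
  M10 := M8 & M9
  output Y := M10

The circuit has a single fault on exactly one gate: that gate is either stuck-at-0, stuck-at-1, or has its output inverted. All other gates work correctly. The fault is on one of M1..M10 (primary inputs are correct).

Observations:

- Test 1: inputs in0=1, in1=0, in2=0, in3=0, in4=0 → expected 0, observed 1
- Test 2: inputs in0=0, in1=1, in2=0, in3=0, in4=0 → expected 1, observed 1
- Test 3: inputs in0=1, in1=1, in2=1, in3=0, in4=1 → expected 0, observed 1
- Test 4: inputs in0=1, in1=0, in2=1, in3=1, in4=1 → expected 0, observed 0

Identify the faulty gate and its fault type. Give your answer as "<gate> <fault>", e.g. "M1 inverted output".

M8 stuck-at-1

Fault-free values for test 1 (in0=1, in1=0, in2=0, in3=0, in4=0): M1=0, M2=1, M3=1, M4=1, M5=0, M6=0, M7=1, M8=0, M9=1, M10=0, giving Y=0. Observed 1.
Test 1: faults giving observed 1 are {M1 stuck-at-1, M1 inverted output, M7 stuck-at-0, M7 inverted output, M8 stuck-at-1, M8 inverted output, M10 stuck-at-1, M10 inverted output}.
Test 2 (in0=0, in1=1, in2=0, in3=0, in4=0): fault-free M1=1, M2=1, M3=1, M4=1, M5=0, M6=0, M7=0, M8=1, M9=1, M10=1 → 1; observed 1. Eliminates M1 inverted output, M7 inverted output, M8 inverted output, M10 inverted output.
Test 3 (in0=1, in1=1, in2=1, in3=0, in4=1): fault-free M1=0, M2=1, M3=0, M4=1, M5=1, M6=1, M7=1, M8=0, M9=1, M10=0 → 0; observed 1. Eliminates M1 stuck-at-1, M7 stuck-at-0.
Test 4 (in0=1, in1=0, in2=1, in3=1, in4=1): fault-free M1=0, M2=0, M3=1, M4=0, M5=1, M6=1, M7=1, M8=0, M9=0, M10=0 → 0; observed 0. Eliminates M10 stuck-at-1.
Only M8 stuck-at-1 is consistent with every test.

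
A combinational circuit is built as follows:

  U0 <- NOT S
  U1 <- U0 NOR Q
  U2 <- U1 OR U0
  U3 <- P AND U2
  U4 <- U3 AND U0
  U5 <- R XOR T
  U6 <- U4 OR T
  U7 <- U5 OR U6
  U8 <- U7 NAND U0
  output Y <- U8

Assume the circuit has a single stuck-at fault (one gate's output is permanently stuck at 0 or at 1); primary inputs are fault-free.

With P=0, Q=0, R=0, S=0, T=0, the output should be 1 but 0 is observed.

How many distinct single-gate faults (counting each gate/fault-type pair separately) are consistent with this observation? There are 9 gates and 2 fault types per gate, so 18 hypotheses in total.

Fault-free: U0=1, U1=0, U2=1, U3=0, U4=0, U5=0, U6=0, U7=0, U8=1 → 1. Observed 0.
  U0: none of the 2 fault types match ✗
  U1: none of the 2 fault types match ✗
  U2: none of the 2 fault types match ✗
  U3: stuck-at-1 ✓; others ✗
  U4: stuck-at-1 ✓; others ✗
  U5: stuck-at-1 ✓; others ✗
  U6: stuck-at-1 ✓; others ✗
  U7: stuck-at-1 ✓; others ✗
  U8: stuck-at-0 ✓; others ✗
Consistent faults: {U3 stuck-at-1, U4 stuck-at-1, U5 stuck-at-1, U6 stuck-at-1, U7 stuck-at-1, U8 stuck-at-0} — 6 in all.

6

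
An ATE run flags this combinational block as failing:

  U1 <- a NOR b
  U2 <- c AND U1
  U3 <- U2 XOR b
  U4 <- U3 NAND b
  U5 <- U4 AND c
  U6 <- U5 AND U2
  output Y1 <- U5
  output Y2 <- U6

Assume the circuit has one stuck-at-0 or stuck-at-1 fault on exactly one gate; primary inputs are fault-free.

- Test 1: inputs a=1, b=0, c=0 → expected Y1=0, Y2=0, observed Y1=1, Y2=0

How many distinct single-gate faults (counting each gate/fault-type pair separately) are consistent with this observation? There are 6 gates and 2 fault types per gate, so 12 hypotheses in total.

1

Fault-free: U1=0, U2=0, U3=0, U4=1, U5=0, U6=0 → Y1=0, Y2=0. Observed Y1=1, Y2=0.
  U1 stuck-at-0: output Y1=0, Y2=0 ✗
  U1 stuck-at-1: output Y1=0, Y2=0 ✗
  U2 stuck-at-0: output Y1=0, Y2=0 ✗
  U2 stuck-at-1: output Y1=0, Y2=0 ✗
  U3 stuck-at-0: output Y1=0, Y2=0 ✗
  U3 stuck-at-1: output Y1=0, Y2=0 ✗
  U4 stuck-at-0: output Y1=0, Y2=0 ✗
  U4 stuck-at-1: output Y1=0, Y2=0 ✗
  U5 stuck-at-0: output Y1=0, Y2=0 ✗
  U5 stuck-at-1: output Y1=1, Y2=0 ✓
  U6 stuck-at-0: output Y1=0, Y2=0 ✗
  U6 stuck-at-1: output Y1=0, Y2=1 ✗
Consistent faults: {U5 stuck-at-1} — 1 in all.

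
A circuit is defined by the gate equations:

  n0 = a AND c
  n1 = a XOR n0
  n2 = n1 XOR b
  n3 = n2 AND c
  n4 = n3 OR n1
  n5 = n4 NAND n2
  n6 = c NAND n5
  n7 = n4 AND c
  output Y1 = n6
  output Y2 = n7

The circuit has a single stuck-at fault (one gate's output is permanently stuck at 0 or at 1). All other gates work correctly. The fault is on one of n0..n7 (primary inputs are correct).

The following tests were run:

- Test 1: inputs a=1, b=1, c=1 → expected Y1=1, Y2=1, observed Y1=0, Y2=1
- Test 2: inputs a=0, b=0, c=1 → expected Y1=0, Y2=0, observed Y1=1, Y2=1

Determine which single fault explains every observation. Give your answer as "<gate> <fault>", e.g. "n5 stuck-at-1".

n1 stuck-at-1

Fault-free values for test 1 (a=1, b=1, c=1): n0=1, n1=0, n2=1, n3=1, n4=1, n5=0, n6=1, n7=1, giving Y1=1, Y2=1. Observed Y1=0, Y2=1.
Test 1: faults giving observed Y1=0, Y2=1 are {n0 stuck-at-0, n1 stuck-at-1, n5 stuck-at-1, n6 stuck-at-0}.
Test 2 (a=0, b=0, c=1): fault-free n0=0, n1=0, n2=0, n3=0, n4=0, n5=1, n6=0, n7=0 → Y1=0, Y2=0; observed Y1=1, Y2=1. Eliminates n0 stuck-at-0, n5 stuck-at-1, n6 stuck-at-0.
Only n1 stuck-at-1 is consistent with every test.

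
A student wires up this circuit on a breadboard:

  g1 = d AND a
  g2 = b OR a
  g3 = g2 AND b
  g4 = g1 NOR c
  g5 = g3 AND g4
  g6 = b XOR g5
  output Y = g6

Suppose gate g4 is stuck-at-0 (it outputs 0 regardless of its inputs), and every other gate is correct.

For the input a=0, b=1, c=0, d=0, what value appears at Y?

Propagate with g4 forced: g1=0, g2=1, g3=1, g4=0 [stuck-at-0], g5=0, g6=1.
So Y = 1. (Without the fault it would be 0.)

1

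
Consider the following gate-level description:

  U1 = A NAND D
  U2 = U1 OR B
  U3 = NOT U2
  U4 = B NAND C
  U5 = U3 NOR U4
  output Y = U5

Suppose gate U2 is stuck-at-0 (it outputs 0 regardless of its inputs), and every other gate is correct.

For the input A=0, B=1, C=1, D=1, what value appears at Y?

0

Propagate with U2 forced: U1=1, U2=0 [stuck-at-0], U3=1, U4=0, U5=0.
So Y = 0. (Without the fault it would be 1.)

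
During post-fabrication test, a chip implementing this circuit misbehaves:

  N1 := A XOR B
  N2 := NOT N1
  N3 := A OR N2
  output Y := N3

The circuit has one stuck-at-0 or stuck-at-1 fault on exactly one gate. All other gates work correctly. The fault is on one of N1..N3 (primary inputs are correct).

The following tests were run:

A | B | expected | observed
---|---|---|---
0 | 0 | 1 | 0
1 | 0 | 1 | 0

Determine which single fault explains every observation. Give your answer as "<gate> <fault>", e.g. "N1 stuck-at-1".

N3 stuck-at-0

Fault-free values for test 1 (A=0, B=0): N1=0, N2=1, N3=1, giving Y=1. Observed 0.
Test 1: faults giving observed 0 are {N1 stuck-at-1, N2 stuck-at-0, N3 stuck-at-0}.
Test 2 (A=1, B=0): fault-free N1=1, N2=0, N3=1 → 1; observed 0. Eliminates N1 stuck-at-1, N2 stuck-at-0.
Only N3 stuck-at-0 is consistent with every test.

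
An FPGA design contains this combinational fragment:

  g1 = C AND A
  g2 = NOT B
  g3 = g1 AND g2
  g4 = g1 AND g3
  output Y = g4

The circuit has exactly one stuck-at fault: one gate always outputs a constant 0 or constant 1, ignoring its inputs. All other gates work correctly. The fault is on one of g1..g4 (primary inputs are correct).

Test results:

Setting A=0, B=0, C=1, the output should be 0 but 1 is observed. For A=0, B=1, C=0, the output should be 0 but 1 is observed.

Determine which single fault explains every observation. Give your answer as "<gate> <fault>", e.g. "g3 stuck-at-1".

Fault-free values for test 1 (A=0, B=0, C=1): g1=0, g2=1, g3=0, g4=0, giving Y=0. Observed 1.
Test 1: faults giving observed 1 are {g1 stuck-at-1, g4 stuck-at-1}.
Test 2 (A=0, B=1, C=0): fault-free g1=0, g2=0, g3=0, g4=0 → 0; observed 1. Eliminates g1 stuck-at-1.
Only g4 stuck-at-1 is consistent with every test.

g4 stuck-at-1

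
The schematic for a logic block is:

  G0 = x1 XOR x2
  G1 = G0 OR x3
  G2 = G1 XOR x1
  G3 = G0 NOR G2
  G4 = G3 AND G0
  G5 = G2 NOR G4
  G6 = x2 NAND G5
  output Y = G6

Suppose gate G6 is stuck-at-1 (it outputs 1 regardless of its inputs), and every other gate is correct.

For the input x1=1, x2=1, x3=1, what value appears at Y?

Propagate with G6 forced: G0=0, G1=1, G2=0, G3=1, G4=0, G5=1, G6=1 [stuck-at-1].
So Y = 1. (Without the fault it would be 0.)

1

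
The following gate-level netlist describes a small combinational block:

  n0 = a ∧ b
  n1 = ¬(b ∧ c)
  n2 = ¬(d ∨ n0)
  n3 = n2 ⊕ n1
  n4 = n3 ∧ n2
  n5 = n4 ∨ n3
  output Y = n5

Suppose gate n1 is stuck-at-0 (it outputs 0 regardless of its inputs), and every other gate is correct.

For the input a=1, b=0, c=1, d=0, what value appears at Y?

Propagate with n1 forced: n0=0, n1=0 [stuck-at-0], n2=1, n3=1, n4=1, n5=1.
So Y = 1. (Without the fault it would be 0.)

1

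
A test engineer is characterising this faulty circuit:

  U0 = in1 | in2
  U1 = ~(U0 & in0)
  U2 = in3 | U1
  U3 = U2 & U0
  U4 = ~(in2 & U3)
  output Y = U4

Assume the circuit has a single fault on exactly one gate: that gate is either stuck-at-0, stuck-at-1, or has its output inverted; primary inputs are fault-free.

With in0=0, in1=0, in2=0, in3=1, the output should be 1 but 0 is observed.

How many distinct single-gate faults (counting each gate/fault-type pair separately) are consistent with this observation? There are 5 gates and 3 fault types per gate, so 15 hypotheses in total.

Fault-free: U0=0, U1=1, U2=1, U3=0, U4=1 → 1. Observed 0.
  U0: none of the 3 fault types match ✗
  U1: none of the 3 fault types match ✗
  U2: none of the 3 fault types match ✗
  U3: none of the 3 fault types match ✗
  U4: stuck-at-0, inverted output ✓; others ✗
Consistent faults: {U4 stuck-at-0, U4 inverted output} — 2 in all.

2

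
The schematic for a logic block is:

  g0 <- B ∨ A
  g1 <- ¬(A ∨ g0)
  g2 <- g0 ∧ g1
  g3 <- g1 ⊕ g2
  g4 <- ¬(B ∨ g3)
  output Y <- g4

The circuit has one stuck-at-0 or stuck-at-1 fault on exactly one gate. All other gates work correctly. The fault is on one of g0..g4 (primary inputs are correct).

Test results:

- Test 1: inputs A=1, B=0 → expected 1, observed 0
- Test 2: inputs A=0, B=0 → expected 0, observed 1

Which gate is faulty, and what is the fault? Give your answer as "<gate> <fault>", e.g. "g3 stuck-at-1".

Fault-free values for test 1 (A=1, B=0): g0=1, g1=0, g2=0, g3=0, g4=1, giving Y=1. Observed 0.
Test 1: faults giving observed 0 are {g2 stuck-at-1, g3 stuck-at-1, g4 stuck-at-0}.
Test 2 (A=0, B=0): fault-free g0=0, g1=1, g2=0, g3=1, g4=0 → 0; observed 1. Eliminates g3 stuck-at-1, g4 stuck-at-0.
Only g2 stuck-at-1 is consistent with every test.

g2 stuck-at-1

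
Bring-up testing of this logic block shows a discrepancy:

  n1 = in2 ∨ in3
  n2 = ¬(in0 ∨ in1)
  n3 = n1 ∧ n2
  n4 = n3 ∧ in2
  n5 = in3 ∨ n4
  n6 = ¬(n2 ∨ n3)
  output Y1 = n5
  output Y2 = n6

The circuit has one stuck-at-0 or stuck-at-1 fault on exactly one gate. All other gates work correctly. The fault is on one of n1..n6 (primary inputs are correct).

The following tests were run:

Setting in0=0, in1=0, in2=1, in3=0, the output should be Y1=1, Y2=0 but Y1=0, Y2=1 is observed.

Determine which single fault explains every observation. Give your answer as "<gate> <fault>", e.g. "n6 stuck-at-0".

n2 stuck-at-0

Fault-free values for test 1 (in0=0, in1=0, in2=1, in3=0): n1=1, n2=1, n3=1, n4=1, n5=1, n6=0, giving Y1=1, Y2=0. Observed Y1=0, Y2=1.
Test 1: faults giving observed Y1=0, Y2=1 are {n2 stuck-at-0}.
Only n2 stuck-at-0 is consistent with every test.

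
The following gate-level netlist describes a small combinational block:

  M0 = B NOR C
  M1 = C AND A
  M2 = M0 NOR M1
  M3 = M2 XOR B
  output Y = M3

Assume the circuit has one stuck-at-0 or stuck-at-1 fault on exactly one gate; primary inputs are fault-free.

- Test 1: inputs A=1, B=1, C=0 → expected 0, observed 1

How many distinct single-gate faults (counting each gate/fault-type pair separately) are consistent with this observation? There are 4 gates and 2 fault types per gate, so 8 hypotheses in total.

Fault-free: M0=0, M1=0, M2=1, M3=0 → 0. Observed 1.
  M0 stuck-at-0: output 0 ✗
  M0 stuck-at-1: output 1 ✓
  M1 stuck-at-0: output 0 ✗
  M1 stuck-at-1: output 1 ✓
  M2 stuck-at-0: output 1 ✓
  M2 stuck-at-1: output 0 ✗
  M3 stuck-at-0: output 0 ✗
  M3 stuck-at-1: output 1 ✓
Consistent faults: {M0 stuck-at-1, M1 stuck-at-1, M2 stuck-at-0, M3 stuck-at-1} — 4 in all.

4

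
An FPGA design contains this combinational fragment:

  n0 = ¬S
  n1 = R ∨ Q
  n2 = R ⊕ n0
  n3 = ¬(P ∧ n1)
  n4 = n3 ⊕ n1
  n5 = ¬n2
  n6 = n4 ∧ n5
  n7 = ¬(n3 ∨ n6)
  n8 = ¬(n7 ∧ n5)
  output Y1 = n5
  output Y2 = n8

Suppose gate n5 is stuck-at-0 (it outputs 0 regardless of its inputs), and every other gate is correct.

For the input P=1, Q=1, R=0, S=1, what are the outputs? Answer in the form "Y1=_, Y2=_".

Y1=0, Y2=1

Propagate with n5 forced: n0=0, n1=1, n2=0, n3=0, n4=1, n5=0 [stuck-at-0], n6=0, n7=1, n8=1.
So the outputs are Y1=0, Y2=1. (Without the fault they would be Y1=1, Y2=1.)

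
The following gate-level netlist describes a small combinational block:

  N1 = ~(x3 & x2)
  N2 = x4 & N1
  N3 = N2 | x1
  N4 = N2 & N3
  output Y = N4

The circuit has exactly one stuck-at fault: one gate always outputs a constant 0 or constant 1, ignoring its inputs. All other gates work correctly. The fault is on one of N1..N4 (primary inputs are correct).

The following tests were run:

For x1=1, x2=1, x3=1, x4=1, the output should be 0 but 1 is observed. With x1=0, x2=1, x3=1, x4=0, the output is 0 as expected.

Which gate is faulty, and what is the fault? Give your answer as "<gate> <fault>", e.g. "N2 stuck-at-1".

Fault-free values for test 1 (x1=1, x2=1, x3=1, x4=1): N1=0, N2=0, N3=1, N4=0, giving Y=0. Observed 1.
Test 1: faults giving observed 1 are {N1 stuck-at-1, N2 stuck-at-1, N4 stuck-at-1}.
Test 2 (x1=0, x2=1, x3=1, x4=0): fault-free N1=0, N2=0, N3=0, N4=0 → 0; observed 0. Eliminates N2 stuck-at-1, N4 stuck-at-1.
Only N1 stuck-at-1 is consistent with every test.

N1 stuck-at-1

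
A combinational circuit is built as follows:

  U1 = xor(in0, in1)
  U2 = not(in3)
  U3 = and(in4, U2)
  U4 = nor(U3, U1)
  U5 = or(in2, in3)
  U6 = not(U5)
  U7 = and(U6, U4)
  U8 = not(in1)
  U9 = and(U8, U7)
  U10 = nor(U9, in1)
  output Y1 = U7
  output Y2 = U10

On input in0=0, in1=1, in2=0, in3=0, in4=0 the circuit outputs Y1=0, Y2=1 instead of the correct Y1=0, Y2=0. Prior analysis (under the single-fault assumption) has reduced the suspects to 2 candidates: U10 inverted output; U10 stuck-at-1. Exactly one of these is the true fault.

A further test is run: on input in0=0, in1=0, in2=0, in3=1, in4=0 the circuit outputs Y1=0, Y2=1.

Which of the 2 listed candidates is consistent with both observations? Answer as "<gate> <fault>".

Evaluate each candidate on input in0=0, in1=0, in2=0, in3=1, in4=0:
  U10 inverted output: U1=0, U2=0, U3=0, U4=1, U5=1, U6=0, U7=0, U8=1, U9=0, U10=0 [inverted output] → Y1=0, Y2=0 — eliminated
  U10 stuck-at-1: U1=0, U2=0, U3=0, U4=1, U5=1, U6=0, U7=0, U8=1, U9=0, U10=1 [stuck-at-1] → Y1=0, Y2=1 — matches
Only U10 stuck-at-1 reproduces the observed Y1=0, Y2=1.

U10 stuck-at-1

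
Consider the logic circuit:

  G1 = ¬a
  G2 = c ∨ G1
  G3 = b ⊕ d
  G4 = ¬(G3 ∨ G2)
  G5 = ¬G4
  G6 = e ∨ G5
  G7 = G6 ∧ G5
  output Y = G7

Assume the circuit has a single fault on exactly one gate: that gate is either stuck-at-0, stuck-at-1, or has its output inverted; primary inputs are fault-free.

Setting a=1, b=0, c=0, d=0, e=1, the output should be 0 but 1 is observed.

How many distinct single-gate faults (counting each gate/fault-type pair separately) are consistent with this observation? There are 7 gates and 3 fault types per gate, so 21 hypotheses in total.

Fault-free: G1=0, G2=0, G3=0, G4=1, G5=0, G6=1, G7=0 → 0. Observed 1.
  G1: stuck-at-1, inverted output ✓; others ✗
  G2: stuck-at-1, inverted output ✓; others ✗
  G3: stuck-at-1, inverted output ✓; others ✗
  G4: stuck-at-0, inverted output ✓; others ✗
  G5: stuck-at-1, inverted output ✓; others ✗
  G6: none of the 3 fault types match ✗
  G7: stuck-at-1, inverted output ✓; others ✗
Consistent faults: {G1 stuck-at-1, G1 inverted output, G2 stuck-at-1, G2 inverted output, G3 stuck-at-1, G3 inverted output, G4 stuck-at-0, G4 inverted output, G5 stuck-at-1, G5 inverted output, G7 stuck-at-1, G7 inverted output} — 12 in all.

12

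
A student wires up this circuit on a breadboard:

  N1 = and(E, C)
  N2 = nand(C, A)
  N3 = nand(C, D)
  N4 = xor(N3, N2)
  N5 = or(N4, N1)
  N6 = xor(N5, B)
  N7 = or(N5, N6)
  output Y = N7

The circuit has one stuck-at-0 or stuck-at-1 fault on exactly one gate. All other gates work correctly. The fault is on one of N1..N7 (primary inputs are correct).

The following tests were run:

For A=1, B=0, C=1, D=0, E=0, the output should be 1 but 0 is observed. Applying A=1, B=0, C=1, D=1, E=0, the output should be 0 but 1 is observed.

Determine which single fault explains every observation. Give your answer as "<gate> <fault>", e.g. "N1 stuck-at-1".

N2 stuck-at-1

Fault-free values for test 1 (A=1, B=0, C=1, D=0, E=0): N1=0, N2=0, N3=1, N4=1, N5=1, N6=1, N7=1, giving Y=1. Observed 0.
Test 1: faults giving observed 0 are {N2 stuck-at-1, N3 stuck-at-0, N4 stuck-at-0, N5 stuck-at-0, N7 stuck-at-0}.
Test 2 (A=1, B=0, C=1, D=1, E=0): fault-free N1=0, N2=0, N3=0, N4=0, N5=0, N6=0, N7=0 → 0; observed 1. Eliminates N3 stuck-at-0, N4 stuck-at-0, N5 stuck-at-0, N7 stuck-at-0.
Only N2 stuck-at-1 is consistent with every test.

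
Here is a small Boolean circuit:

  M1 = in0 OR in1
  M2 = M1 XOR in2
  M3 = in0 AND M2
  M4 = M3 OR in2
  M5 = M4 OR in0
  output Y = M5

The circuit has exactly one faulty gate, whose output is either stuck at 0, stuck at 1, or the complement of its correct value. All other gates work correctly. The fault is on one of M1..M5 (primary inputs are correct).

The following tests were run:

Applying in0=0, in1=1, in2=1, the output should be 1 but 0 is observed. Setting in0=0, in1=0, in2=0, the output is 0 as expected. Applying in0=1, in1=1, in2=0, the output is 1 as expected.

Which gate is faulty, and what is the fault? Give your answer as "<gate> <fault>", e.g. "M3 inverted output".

Fault-free values for test 1 (in0=0, in1=1, in2=1): M1=1, M2=0, M3=0, M4=1, M5=1, giving Y=1. Observed 0.
Test 1: faults giving observed 0 are {M4 stuck-at-0, M4 inverted output, M5 stuck-at-0, M5 inverted output}.
Test 2 (in0=0, in1=0, in2=0): fault-free M1=0, M2=0, M3=0, M4=0, M5=0 → 0; observed 0. Eliminates M4 inverted output, M5 inverted output.
Test 3 (in0=1, in1=1, in2=0): fault-free M1=1, M2=1, M3=1, M4=1, M5=1 → 1; observed 1. Eliminates M5 stuck-at-0.
Only M4 stuck-at-0 is consistent with every test.

M4 stuck-at-0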